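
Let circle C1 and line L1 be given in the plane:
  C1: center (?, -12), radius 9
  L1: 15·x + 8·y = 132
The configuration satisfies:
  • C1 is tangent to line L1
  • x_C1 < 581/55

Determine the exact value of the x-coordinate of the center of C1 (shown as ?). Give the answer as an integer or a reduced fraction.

1. [C1‖L1]  x_C1² − (152/5)x_C1 + 127 = 0  ⇒  x_C1 = 5 or 127/5
2. given x_C1 < 581/55: keep 5

5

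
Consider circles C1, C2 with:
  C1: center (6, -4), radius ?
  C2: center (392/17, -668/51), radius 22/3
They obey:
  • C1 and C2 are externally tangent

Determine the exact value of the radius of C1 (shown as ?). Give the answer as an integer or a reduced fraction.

12

1. [ext C1·C2]  r_C1² + (44/3)r_C1 − 320 = 0  ⇒  r_C1 = 12 (r>0 drops 1)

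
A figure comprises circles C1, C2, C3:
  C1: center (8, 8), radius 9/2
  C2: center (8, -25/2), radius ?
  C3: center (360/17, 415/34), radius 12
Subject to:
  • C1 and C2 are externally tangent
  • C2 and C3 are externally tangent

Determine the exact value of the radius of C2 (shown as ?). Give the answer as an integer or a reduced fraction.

1. [ext C1·C2]  r_C2² + 9r_C2 − 400 = 0  ⇒  r_C2 = 16 (r>0 drops 1)
2. [ext C2·C3]  r_C2² + 24r_C2 − 640 = 0  ⇒  r_C2 = 16 (r>0 drops 1)

16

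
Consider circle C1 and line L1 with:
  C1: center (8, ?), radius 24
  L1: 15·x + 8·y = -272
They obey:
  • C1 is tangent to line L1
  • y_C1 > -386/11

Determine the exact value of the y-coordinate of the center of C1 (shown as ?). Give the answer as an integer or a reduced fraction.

2

1. [C1‖L1]  y_C1² + 98y_C1 − 200 = 0  ⇒  y_C1 = -100 or 2
2. given y_C1 > -386/11: keep 2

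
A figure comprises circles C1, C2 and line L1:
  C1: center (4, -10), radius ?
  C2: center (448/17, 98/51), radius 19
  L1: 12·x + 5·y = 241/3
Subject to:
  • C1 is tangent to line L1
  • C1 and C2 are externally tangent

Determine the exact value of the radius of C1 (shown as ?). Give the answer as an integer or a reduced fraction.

1. [C1‖L1]  r_C1² − 361/9 = 0  ⇒  r_C1 = 19/3 (r>0 drops 1)
2. [ext C1·C2]  r_C1² + 38r_C1 − 2527/9 = 0  ⇒  r_C1 = 19/3 (r>0 drops 1)

19/3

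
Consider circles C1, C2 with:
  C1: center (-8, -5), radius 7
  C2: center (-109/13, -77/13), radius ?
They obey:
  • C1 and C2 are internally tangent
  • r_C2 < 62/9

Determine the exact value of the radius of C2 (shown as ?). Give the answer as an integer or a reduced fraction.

6

1. [int C1,C2]  r_C2² − 14r_C2 + 48 = 0  ⇒  r_C2 = 6 or 8
2. given r_C2 < 62/9: keep 6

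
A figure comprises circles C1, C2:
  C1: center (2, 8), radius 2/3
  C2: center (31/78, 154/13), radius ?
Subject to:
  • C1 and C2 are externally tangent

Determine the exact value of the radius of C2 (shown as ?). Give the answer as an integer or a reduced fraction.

7/2

1. [ext C1·C2]  r_C2² + (4/3)r_C2 − 203/12 = 0  ⇒  r_C2 = 7/2 (r>0 drops 1)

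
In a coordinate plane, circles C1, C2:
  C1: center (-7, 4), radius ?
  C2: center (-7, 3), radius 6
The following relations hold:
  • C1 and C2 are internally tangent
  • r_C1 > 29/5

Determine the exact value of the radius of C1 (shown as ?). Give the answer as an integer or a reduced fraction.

1. [int C1,C2]  r_C1² − 12r_C1 + 35 = 0  ⇒  r_C1 = 5 or 7
2. given r_C1 > 29/5: keep 7

7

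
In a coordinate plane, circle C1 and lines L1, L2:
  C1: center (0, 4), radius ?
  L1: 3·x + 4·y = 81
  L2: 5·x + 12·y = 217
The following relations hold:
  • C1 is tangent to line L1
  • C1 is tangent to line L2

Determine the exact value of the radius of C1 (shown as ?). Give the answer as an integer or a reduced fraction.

13

1. [C1‖L1]  r_C1² − 169 = 0  ⇒  r_C1 = 13 (r>0 drops 1)
2. [C1‖L2]  r_C1² − 169 = 0  ⇒  r_C1 = 13 (r>0 drops 1)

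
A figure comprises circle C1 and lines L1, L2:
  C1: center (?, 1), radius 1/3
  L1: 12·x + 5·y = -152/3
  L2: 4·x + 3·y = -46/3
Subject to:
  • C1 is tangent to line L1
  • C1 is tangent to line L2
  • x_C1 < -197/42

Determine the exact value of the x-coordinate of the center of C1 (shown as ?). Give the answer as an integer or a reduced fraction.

1. [C1‖L1]  x_C1² + (167/18)x_C1 + 385/18 = 0  ⇒  x_C1 = -5 or -77/18
2. [C1‖L2]  x_C1² + (55/6)x_C1 + 125/6 = 0  ⇒  x_C1 = -5 or -25/6

-5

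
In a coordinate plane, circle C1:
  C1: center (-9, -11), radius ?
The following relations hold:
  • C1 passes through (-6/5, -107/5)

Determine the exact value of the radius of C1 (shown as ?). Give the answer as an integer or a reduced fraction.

1. [C1∋P]  r_C1² − 169 = 0  ⇒  r_C1 = 13 (r>0 drops 1)

13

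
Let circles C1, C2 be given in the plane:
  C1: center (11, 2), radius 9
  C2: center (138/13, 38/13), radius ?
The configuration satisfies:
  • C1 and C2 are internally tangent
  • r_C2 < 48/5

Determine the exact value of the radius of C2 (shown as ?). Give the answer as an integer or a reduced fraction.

1. [int C1,C2]  r_C2² − 18r_C2 + 80 = 0  ⇒  r_C2 = 8 or 10
2. given r_C2 < 48/5: keep 8

8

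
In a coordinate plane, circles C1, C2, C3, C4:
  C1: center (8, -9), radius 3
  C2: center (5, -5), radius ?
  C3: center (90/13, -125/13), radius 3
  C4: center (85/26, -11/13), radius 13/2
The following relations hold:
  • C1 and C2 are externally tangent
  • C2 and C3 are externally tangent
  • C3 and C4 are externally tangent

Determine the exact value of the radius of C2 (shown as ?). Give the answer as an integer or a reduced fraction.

1. [ext C1·C2]  r_C2² + 6r_C2 − 16 = 0  ⇒  r_C2 = 2 (r>0 drops 1)
2. [ext C2·C3]  r_C2² + 6r_C2 − 16 = 0  ⇒  r_C2 = 2 (r>0 drops 1)

2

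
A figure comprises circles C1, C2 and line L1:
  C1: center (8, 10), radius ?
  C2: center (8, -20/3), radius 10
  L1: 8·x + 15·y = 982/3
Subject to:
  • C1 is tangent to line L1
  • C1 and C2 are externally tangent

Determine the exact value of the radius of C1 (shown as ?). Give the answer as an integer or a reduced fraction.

1. [C1‖L1]  r_C1² − 400/9 = 0  ⇒  r_C1 = 20/3 (r>0 drops 1)
2. [ext C1·C2]  r_C1² + 20r_C1 − 1600/9 = 0  ⇒  r_C1 = 20/3 (r>0 drops 1)

20/3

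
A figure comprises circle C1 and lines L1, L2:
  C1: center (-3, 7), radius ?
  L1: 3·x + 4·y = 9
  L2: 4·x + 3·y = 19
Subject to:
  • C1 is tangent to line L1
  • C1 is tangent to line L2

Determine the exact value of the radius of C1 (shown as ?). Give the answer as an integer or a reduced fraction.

1. [C1‖L1]  r_C1² − 4 = 0  ⇒  r_C1 = 2 (r>0 drops 1)
2. [C1‖L2]  r_C1² − 4 = 0  ⇒  r_C1 = 2 (r>0 drops 1)

2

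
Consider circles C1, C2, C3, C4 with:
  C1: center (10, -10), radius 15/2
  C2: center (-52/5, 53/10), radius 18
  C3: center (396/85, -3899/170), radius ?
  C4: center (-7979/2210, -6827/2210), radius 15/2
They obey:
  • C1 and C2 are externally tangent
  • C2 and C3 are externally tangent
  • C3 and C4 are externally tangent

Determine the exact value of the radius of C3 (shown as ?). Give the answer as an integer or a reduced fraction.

14

1. [ext C2·C3]  r_C3² + 36r_C3 − 700 = 0  ⇒  r_C3 = 14 (r>0 drops 1)
2. [ext C3·C4]  r_C3² + 15r_C3 − 406 = 0  ⇒  r_C3 = 14 (r>0 drops 1)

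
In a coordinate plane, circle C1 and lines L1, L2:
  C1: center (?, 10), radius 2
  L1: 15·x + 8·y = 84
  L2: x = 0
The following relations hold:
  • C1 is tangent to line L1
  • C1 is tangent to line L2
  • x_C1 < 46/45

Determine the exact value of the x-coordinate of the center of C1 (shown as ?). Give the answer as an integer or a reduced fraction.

-2

1. [C1‖L1]  x_C1² − (8/15)x_C1 − 76/15 = 0  ⇒  x_C1 = -2 or 38/15
2. [C1‖L2]  x_C1² − 4 = 0  ⇒  x_C1 = -2 or 2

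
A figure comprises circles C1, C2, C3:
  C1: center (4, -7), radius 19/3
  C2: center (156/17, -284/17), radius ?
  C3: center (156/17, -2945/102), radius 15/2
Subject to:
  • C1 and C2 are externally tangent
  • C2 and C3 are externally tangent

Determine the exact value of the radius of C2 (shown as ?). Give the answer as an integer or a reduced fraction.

1. [ext C1·C2]  r_C2² + (38/3)r_C2 − 728/9 = 0  ⇒  r_C2 = 14/3 (r>0 drops 1)
2. [ext C2·C3]  r_C2² + 15r_C2 − 826/9 = 0  ⇒  r_C2 = 14/3 (r>0 drops 1)

14/3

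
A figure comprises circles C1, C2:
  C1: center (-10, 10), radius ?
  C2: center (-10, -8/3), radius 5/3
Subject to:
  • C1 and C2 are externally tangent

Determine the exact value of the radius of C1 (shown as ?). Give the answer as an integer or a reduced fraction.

11

1. [ext C1·C2]  r_C1² + (10/3)r_C1 − 473/3 = 0  ⇒  r_C1 = 11 (r>0 drops 1)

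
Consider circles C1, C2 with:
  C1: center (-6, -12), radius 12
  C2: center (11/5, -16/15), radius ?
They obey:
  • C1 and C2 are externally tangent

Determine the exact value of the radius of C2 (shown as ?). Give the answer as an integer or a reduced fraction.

1. [ext C1·C2]  r_C2² + 24r_C2 − 385/9 = 0  ⇒  r_C2 = 5/3 (r>0 drops 1)

5/3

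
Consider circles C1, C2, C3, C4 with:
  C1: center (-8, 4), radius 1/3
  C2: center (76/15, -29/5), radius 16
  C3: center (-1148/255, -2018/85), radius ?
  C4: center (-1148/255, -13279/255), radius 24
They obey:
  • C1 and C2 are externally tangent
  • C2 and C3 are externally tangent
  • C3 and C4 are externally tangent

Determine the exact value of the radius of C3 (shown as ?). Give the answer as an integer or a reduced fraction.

1. [ext C2·C3]  r_C3² + 32r_C3 − 1417/9 = 0  ⇒  r_C3 = 13/3 (r>0 drops 1)
2. [ext C3·C4]  r_C3² + 48r_C3 − 2041/9 = 0  ⇒  r_C3 = 13/3 (r>0 drops 1)

13/3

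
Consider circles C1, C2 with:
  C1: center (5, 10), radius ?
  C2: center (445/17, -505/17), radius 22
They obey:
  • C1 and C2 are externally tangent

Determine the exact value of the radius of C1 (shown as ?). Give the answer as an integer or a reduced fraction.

1. [ext C1·C2]  r_C1² + 44r_C1 − 1541 = 0  ⇒  r_C1 = 23 (r>0 drops 1)

23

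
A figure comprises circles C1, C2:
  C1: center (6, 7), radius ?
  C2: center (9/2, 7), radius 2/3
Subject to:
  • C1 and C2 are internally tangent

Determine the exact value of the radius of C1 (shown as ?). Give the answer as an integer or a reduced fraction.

13/6

1. [int C1,C2]  r_C1² − (4/3)r_C1 − 65/36 = 0  ⇒  r_C1 = 13/6 (r>0 drops 1)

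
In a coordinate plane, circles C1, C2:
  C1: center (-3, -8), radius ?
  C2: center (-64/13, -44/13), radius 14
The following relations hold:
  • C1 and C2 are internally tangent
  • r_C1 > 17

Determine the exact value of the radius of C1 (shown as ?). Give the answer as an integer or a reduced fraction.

19

1. [int C1,C2]  r_C1² − 28r_C1 + 171 = 0  ⇒  r_C1 = 9 or 19
2. given r_C1 > 17: keep 19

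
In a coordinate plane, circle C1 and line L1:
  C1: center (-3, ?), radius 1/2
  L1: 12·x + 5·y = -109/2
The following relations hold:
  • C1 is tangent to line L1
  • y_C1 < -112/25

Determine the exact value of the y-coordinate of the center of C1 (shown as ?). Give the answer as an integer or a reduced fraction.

-5

1. [C1‖L1]  y_C1² + (37/5)y_C1 + 12 = 0  ⇒  y_C1 = -5 or -12/5
2. given y_C1 < -112/25: keep -5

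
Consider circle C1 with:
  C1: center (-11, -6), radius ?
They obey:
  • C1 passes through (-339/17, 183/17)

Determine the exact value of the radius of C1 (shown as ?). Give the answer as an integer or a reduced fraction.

1. [C1∋P]  r_C1² − 361 = 0  ⇒  r_C1 = 19 (r>0 drops 1)

19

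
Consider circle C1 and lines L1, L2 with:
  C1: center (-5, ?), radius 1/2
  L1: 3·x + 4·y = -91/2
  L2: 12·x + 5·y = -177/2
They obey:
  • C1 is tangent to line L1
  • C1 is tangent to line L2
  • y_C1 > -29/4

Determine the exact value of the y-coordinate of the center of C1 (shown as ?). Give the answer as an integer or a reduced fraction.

-7

1. [C1‖L1]  y_C1² + (61/4)y_C1 + 231/4 = 0  ⇒  y_C1 = -33/4 or -7
2. [C1‖L2]  y_C1² + (57/5)y_C1 + 154/5 = 0  ⇒  y_C1 = -7 or -22/5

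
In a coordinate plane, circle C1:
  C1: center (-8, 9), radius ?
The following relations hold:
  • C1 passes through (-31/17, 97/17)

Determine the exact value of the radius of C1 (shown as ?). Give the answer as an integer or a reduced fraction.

1. [C1∋P]  r_C1² − 49 = 0  ⇒  r_C1 = 7 (r>0 drops 1)

7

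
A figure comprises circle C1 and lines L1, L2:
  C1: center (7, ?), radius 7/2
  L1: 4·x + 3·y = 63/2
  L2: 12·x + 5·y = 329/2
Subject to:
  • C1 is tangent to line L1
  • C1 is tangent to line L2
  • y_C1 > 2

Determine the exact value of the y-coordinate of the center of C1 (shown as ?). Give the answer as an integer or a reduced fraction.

1. [C1‖L1]  y_C1² − (7/3)y_C1 − 98/3 = 0  ⇒  y_C1 = -14/3 or 7
2. [C1‖L2]  y_C1² − (161/5)y_C1 + 882/5 = 0  ⇒  y_C1 = 7 or 126/5

7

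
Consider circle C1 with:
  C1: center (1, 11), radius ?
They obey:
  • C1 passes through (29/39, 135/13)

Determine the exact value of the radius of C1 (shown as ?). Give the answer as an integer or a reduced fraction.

1. [C1∋P]  r_C1² − 4/9 = 0  ⇒  r_C1 = 2/3 (r>0 drops 1)

2/3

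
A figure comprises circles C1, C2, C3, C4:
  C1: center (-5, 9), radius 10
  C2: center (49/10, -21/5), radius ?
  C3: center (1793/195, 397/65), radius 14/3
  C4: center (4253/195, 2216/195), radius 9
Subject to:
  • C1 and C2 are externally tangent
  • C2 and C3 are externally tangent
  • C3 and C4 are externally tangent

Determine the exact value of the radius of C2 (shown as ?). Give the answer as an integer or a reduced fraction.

13/2

1. [ext C1·C2]  r_C2² + 20r_C2 − 689/4 = 0  ⇒  r_C2 = 13/2 (r>0 drops 1)
2. [ext C2·C3]  r_C2² + (28/3)r_C2 − 1235/12 = 0  ⇒  r_C2 = 13/2 (r>0 drops 1)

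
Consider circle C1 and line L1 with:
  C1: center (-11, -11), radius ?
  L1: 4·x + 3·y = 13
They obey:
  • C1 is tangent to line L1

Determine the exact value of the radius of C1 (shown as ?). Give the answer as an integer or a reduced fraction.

1. [C1‖L1]  r_C1² − 324 = 0  ⇒  r_C1 = 18 (r>0 drops 1)

18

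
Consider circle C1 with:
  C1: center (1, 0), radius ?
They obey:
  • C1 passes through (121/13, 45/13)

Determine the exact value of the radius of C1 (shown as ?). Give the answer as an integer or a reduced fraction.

1. [C1∋P]  r_C1² − 81 = 0  ⇒  r_C1 = 9 (r>0 drops 1)

9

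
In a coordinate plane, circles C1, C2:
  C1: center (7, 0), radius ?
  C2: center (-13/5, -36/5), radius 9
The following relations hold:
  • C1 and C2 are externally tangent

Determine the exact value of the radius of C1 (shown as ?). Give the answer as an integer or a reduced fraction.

1. [ext C1·C2]  r_C1² + 18r_C1 − 63 = 0  ⇒  r_C1 = 3 (r>0 drops 1)

3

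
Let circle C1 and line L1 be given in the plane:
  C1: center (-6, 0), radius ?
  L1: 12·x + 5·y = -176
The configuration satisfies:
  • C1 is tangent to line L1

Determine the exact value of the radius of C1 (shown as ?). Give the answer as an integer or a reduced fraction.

8

1. [C1‖L1]  r_C1² − 64 = 0  ⇒  r_C1 = 8 (r>0 drops 1)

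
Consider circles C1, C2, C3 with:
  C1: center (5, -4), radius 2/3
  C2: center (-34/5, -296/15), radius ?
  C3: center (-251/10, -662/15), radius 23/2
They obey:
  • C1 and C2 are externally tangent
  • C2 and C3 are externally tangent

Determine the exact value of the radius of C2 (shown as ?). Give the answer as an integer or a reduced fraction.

19

1. [ext C1·C2]  r_C2² + (4/3)r_C2 − 1159/3 = 0  ⇒  r_C2 = 19 (r>0 drops 1)
2. [ext C2·C3]  r_C2² + 23r_C2 − 798 = 0  ⇒  r_C2 = 19 (r>0 drops 1)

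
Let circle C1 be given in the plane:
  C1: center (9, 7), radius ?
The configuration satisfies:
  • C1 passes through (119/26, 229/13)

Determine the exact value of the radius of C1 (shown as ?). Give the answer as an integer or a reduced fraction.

1. [C1∋P]  r_C1² − 529/4 = 0  ⇒  r_C1 = 23/2 (r>0 drops 1)

23/2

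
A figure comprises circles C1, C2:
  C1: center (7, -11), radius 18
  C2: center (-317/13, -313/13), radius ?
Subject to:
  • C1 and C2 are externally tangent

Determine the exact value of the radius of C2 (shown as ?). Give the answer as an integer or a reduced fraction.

1. [ext C1·C2]  r_C2² + 36r_C2 − 832 = 0  ⇒  r_C2 = 16 (r>0 drops 1)

16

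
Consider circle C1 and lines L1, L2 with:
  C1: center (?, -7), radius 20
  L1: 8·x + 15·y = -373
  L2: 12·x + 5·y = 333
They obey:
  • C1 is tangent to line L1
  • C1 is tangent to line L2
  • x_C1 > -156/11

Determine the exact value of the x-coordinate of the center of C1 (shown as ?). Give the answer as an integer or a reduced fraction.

9

1. [C1‖L1]  x_C1² + 67x_C1 − 684 = 0  ⇒  x_C1 = -76 or 9
2. [C1‖L2]  x_C1² − (184/3)x_C1 + 471 = 0  ⇒  x_C1 = 9 or 157/3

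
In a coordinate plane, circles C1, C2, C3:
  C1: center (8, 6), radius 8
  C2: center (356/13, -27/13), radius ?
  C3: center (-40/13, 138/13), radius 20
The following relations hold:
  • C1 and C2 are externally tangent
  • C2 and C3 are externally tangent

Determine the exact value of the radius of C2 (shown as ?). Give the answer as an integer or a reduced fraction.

13

1. [ext C1·C2]  r_C2² + 16r_C2 − 377 = 0  ⇒  r_C2 = 13 (r>0 drops 1)
2. [ext C2·C3]  r_C2² + 40r_C2 − 689 = 0  ⇒  r_C2 = 13 (r>0 drops 1)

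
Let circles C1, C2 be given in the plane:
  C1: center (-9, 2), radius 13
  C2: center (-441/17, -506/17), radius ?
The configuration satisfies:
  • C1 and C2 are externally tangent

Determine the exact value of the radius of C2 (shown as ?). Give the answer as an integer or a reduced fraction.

23

1. [ext C1·C2]  r_C2² + 26r_C2 − 1127 = 0  ⇒  r_C2 = 23 (r>0 drops 1)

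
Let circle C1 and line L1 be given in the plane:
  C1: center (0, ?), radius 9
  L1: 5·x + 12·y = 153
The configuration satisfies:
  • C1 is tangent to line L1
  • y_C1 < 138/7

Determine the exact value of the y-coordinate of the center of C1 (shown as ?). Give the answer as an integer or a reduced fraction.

3

1. [C1‖L1]  y_C1² − (51/2)y_C1 + 135/2 = 0  ⇒  y_C1 = 3 or 45/2
2. given y_C1 < 138/7: keep 3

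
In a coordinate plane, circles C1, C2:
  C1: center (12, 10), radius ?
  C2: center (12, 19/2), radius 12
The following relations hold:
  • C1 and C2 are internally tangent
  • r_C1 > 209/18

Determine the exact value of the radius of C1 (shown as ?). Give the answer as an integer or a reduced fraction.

1. [int C1,C2]  r_C1² − 24r_C1 + 575/4 = 0  ⇒  r_C1 = 23/2 or 25/2
2. given r_C1 > 209/18: keep 25/2

25/2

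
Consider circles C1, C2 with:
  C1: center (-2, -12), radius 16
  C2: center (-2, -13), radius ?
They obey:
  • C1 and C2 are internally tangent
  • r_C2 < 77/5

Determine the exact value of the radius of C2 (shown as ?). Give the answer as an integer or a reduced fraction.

15

1. [int C1,C2]  r_C2² − 32r_C2 + 255 = 0  ⇒  r_C2 = 15 or 17
2. given r_C2 < 77/5: keep 15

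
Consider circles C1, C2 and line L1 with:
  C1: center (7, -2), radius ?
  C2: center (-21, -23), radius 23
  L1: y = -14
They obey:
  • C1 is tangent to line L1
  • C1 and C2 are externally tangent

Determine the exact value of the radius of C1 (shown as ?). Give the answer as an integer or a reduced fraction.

12

1. [C1‖L1]  r_C1² − 144 = 0  ⇒  r_C1 = 12 (r>0 drops 1)
2. [ext C1·C2]  r_C1² + 46r_C1 − 696 = 0  ⇒  r_C1 = 12 (r>0 drops 1)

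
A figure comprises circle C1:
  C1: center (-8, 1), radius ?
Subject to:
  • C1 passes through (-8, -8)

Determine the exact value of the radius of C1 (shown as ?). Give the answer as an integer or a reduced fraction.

1. [C1∋P]  r_C1² − 81 = 0  ⇒  r_C1 = 9 (r>0 drops 1)

9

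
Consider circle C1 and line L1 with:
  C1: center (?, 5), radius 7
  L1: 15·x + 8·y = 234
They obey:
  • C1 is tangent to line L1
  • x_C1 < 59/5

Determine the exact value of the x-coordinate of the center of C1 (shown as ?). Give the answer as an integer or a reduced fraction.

1. [C1‖L1]  x_C1² − (388/15)x_C1 + 313/3 = 0  ⇒  x_C1 = 5 or 313/15
2. given x_C1 < 59/5: keep 5

5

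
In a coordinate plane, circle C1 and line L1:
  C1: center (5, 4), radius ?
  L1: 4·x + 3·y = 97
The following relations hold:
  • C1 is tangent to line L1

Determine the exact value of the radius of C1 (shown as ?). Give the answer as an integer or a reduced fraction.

1. [C1‖L1]  r_C1² − 169 = 0  ⇒  r_C1 = 13 (r>0 drops 1)

13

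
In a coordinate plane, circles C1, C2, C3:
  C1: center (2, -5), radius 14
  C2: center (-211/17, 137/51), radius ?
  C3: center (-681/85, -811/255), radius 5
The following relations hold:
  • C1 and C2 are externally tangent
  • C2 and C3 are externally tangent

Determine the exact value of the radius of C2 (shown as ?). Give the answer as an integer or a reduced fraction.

1. [ext C1·C2]  r_C2² + 28r_C2 − 637/9 = 0  ⇒  r_C2 = 7/3 (r>0 drops 1)
2. [ext C2·C3]  r_C2² + 10r_C2 − 259/9 = 0  ⇒  r_C2 = 7/3 (r>0 drops 1)

7/3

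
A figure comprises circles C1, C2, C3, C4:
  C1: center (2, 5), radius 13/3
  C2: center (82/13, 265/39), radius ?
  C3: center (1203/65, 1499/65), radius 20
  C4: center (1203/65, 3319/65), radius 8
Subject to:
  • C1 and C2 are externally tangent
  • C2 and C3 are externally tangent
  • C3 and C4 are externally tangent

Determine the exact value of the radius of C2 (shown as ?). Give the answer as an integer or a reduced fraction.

1/3

1. [ext C1·C2]  r_C2² + (26/3)r_C2 − 3 = 0  ⇒  r_C2 = 1/3 (r>0 drops 1)
2. [ext C2·C3]  r_C2² + 40r_C2 − 121/9 = 0  ⇒  r_C2 = 1/3 (r>0 drops 1)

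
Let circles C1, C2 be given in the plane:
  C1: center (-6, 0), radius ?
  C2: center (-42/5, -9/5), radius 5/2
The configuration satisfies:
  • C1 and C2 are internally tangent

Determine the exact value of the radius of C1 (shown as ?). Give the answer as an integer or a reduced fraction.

11/2

1. [int C1,C2]  r_C1² − 5r_C1 − 11/4 = 0  ⇒  r_C1 = 11/2 (r>0 drops 1)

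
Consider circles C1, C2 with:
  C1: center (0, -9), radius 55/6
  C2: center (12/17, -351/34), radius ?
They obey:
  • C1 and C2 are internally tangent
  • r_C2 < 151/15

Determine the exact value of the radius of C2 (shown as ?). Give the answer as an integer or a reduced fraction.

1. [int C1,C2]  r_C2² − (55/3)r_C2 + 736/9 = 0  ⇒  r_C2 = 23/3 or 32/3
2. given r_C2 < 151/15: keep 23/3

23/3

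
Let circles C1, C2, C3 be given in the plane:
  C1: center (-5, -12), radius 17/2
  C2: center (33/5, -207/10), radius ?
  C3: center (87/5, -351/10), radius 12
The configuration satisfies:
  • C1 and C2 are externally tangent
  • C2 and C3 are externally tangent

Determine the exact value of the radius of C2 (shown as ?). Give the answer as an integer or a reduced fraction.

1. [ext C1·C2]  r_C2² + 17r_C2 − 138 = 0  ⇒  r_C2 = 6 (r>0 drops 1)
2. [ext C2·C3]  r_C2² + 24r_C2 − 180 = 0  ⇒  r_C2 = 6 (r>0 drops 1)

6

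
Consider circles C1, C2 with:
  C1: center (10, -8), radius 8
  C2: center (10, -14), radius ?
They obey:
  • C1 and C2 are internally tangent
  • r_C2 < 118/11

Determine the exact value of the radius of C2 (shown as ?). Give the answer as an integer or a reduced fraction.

2

1. [int C1,C2]  r_C2² − 16r_C2 + 28 = 0  ⇒  r_C2 = 2 or 14
2. given r_C2 < 118/11: keep 2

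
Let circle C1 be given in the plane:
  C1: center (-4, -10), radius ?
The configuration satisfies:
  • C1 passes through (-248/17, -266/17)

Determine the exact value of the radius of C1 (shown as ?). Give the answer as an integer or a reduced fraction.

1. [C1∋P]  r_C1² − 144 = 0  ⇒  r_C1 = 12 (r>0 drops 1)

12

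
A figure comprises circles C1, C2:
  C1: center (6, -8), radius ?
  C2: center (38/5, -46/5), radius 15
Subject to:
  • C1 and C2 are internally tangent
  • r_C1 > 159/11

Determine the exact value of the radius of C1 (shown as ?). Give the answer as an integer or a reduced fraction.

17

1. [int C1,C2]  r_C1² − 30r_C1 + 221 = 0  ⇒  r_C1 = 13 or 17
2. given r_C1 > 159/11: keep 17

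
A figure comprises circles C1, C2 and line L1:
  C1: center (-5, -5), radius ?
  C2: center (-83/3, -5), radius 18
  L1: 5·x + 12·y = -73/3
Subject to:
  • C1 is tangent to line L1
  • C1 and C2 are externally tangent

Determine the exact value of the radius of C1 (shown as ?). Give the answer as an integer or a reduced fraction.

14/3

1. [C1‖L1]  r_C1² − 196/9 = 0  ⇒  r_C1 = 14/3 (r>0 drops 1)
2. [ext C1·C2]  r_C1² + 36r_C1 − 1708/9 = 0  ⇒  r_C1 = 14/3 (r>0 drops 1)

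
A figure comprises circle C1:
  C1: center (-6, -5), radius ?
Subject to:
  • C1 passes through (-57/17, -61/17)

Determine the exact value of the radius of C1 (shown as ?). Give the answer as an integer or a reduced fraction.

3

1. [C1∋P]  r_C1² − 9 = 0  ⇒  r_C1 = 3 (r>0 drops 1)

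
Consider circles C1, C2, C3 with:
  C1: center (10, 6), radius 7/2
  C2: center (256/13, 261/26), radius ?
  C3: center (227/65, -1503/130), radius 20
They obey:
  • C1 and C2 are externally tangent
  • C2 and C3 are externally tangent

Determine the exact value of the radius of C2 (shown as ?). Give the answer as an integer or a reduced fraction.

1. [ext C1·C2]  r_C2² + 7r_C2 − 98 = 0  ⇒  r_C2 = 7 (r>0 drops 1)
2. [ext C2·C3]  r_C2² + 40r_C2 − 329 = 0  ⇒  r_C2 = 7 (r>0 drops 1)

7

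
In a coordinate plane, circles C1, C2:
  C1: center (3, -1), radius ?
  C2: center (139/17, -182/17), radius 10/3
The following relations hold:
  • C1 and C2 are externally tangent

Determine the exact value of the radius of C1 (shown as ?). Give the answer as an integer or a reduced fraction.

23/3

1. [ext C1·C2]  r_C1² + (20/3)r_C1 − 989/9 = 0  ⇒  r_C1 = 23/3 (r>0 drops 1)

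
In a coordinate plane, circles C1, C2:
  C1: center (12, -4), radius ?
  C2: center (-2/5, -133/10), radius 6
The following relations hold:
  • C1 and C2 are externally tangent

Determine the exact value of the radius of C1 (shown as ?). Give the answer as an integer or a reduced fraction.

19/2

1. [ext C1·C2]  r_C1² + 12r_C1 − 817/4 = 0  ⇒  r_C1 = 19/2 (r>0 drops 1)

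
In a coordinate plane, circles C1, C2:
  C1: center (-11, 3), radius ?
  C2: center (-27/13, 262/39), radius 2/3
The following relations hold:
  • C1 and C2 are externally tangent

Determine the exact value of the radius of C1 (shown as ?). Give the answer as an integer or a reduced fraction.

9

1. [ext C1·C2]  r_C1² + (4/3)r_C1 − 93 = 0  ⇒  r_C1 = 9 (r>0 drops 1)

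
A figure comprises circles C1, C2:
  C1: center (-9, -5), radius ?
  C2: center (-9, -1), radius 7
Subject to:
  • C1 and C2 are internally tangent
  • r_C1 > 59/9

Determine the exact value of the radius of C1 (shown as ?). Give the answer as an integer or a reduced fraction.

1. [int C1,C2]  r_C1² − 14r_C1 + 33 = 0  ⇒  r_C1 = 3 or 11
2. given r_C1 > 59/9: keep 11

11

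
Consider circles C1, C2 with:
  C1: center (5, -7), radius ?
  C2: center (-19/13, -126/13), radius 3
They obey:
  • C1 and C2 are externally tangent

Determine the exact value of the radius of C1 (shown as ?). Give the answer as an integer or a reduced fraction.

4

1. [ext C1·C2]  r_C1² + 6r_C1 − 40 = 0  ⇒  r_C1 = 4 (r>0 drops 1)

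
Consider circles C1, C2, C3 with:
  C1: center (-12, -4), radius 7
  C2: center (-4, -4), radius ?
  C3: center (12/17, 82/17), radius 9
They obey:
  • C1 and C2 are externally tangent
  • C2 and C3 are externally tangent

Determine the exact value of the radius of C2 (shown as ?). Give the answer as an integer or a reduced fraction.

1

1. [ext C1·C2]  r_C2² + 14r_C2 − 15 = 0  ⇒  r_C2 = 1 (r>0 drops 1)
2. [ext C2·C3]  r_C2² + 18r_C2 − 19 = 0  ⇒  r_C2 = 1 (r>0 drops 1)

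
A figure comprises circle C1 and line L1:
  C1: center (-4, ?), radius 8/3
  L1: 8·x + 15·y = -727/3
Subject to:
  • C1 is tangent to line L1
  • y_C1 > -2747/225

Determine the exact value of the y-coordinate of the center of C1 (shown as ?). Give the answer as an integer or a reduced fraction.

1. [C1‖L1]  y_C1² + (1262/45)y_C1 + 8437/45 = 0  ⇒  y_C1 = -767/45 or -11
2. given y_C1 > -2747/225: keep -11

-11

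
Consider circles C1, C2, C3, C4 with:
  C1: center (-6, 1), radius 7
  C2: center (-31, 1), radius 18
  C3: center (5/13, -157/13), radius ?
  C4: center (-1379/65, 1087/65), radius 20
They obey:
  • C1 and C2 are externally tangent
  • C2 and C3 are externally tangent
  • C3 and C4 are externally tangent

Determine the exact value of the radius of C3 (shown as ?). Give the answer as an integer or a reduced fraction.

16

1. [ext C2·C3]  r_C3² + 36r_C3 − 832 = 0  ⇒  r_C3 = 16 (r>0 drops 1)
2. [ext C3·C4]  r_C3² + 40r_C3 − 896 = 0  ⇒  r_C3 = 16 (r>0 drops 1)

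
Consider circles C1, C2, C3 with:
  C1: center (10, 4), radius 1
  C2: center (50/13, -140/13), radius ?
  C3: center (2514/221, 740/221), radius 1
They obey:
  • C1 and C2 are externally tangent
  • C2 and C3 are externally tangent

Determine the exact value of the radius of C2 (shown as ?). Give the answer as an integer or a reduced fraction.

1. [ext C1·C2]  r_C2² + 2r_C2 − 255 = 0  ⇒  r_C2 = 15 (r>0 drops 1)
2. [ext C2·C3]  r_C2² + 2r_C2 − 255 = 0  ⇒  r_C2 = 15 (r>0 drops 1)

15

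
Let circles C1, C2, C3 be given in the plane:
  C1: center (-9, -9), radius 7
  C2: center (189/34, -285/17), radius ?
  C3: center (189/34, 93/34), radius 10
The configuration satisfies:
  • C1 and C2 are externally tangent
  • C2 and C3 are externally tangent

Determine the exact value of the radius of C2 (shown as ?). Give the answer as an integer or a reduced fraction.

1. [ext C1·C2]  r_C2² + 14r_C2 − 893/4 = 0  ⇒  r_C2 = 19/2 (r>0 drops 1)
2. [ext C2·C3]  r_C2² + 20r_C2 − 1121/4 = 0  ⇒  r_C2 = 19/2 (r>0 drops 1)

19/2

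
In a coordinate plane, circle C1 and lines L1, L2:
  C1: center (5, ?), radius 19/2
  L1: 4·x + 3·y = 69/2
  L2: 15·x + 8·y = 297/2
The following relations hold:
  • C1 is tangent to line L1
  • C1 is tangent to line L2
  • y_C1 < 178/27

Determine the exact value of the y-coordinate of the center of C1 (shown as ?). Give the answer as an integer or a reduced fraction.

1. [C1‖L1]  y_C1² − (29/3)y_C1 − 682/3 = 0  ⇒  y_C1 = -11 or 62/3
2. [C1‖L2]  y_C1² − (147/8)y_C1 − 2585/8 = 0  ⇒  y_C1 = -11 or 235/8

-11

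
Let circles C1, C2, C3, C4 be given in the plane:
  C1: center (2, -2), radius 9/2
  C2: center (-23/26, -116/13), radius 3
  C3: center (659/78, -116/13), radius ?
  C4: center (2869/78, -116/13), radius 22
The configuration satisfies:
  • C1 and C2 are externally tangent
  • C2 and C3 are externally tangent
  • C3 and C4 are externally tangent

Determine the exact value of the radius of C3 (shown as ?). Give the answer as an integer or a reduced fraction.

1. [ext C2·C3]  r_C3² + 6r_C3 − 703/9 = 0  ⇒  r_C3 = 19/3 (r>0 drops 1)
2. [ext C3·C4]  r_C3² + 44r_C3 − 2869/9 = 0  ⇒  r_C3 = 19/3 (r>0 drops 1)

19/3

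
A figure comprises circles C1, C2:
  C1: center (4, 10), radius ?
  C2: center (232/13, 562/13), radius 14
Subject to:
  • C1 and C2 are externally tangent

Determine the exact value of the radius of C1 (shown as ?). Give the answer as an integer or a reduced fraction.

22

1. [ext C1·C2]  r_C1² + 28r_C1 − 1100 = 0  ⇒  r_C1 = 22 (r>0 drops 1)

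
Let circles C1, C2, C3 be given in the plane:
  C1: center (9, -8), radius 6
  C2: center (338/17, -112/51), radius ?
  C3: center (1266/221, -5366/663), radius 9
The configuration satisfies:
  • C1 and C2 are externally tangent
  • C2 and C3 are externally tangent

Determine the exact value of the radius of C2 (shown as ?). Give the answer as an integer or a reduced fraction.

1. [ext C1·C2]  r_C2² + 12r_C2 − 1045/9 = 0  ⇒  r_C2 = 19/3 (r>0 drops 1)
2. [ext C2·C3]  r_C2² + 18r_C2 − 1387/9 = 0  ⇒  r_C2 = 19/3 (r>0 drops 1)

19/3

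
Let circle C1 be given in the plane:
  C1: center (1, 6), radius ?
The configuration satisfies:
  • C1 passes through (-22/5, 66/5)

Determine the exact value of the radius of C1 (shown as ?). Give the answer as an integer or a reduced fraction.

1. [C1∋P]  r_C1² − 81 = 0  ⇒  r_C1 = 9 (r>0 drops 1)

9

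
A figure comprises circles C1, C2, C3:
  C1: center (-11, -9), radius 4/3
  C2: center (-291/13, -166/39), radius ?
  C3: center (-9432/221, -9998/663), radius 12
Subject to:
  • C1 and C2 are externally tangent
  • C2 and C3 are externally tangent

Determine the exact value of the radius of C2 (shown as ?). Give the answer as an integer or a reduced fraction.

1. [ext C1·C2]  r_C2² + (8/3)r_C2 − 451/3 = 0  ⇒  r_C2 = 11 (r>0 drops 1)
2. [ext C2·C3]  r_C2² + 24r_C2 − 385 = 0  ⇒  r_C2 = 11 (r>0 drops 1)

11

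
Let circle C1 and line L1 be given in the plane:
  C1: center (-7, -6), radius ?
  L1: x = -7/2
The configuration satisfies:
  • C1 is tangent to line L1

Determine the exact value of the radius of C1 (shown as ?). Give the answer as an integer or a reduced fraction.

7/2

1. [C1‖L1]  r_C1² − 49/4 = 0  ⇒  r_C1 = 7/2 (r>0 drops 1)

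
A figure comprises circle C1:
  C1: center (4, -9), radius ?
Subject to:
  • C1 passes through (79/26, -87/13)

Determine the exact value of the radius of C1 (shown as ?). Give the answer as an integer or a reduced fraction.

5/2

1. [C1∋P]  r_C1² − 25/4 = 0  ⇒  r_C1 = 5/2 (r>0 drops 1)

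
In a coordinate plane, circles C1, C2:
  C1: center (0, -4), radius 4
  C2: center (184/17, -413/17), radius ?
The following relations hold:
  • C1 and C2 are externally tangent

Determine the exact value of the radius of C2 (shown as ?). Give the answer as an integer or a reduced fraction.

19

1. [ext C1·C2]  r_C2² + 8r_C2 − 513 = 0  ⇒  r_C2 = 19 (r>0 drops 1)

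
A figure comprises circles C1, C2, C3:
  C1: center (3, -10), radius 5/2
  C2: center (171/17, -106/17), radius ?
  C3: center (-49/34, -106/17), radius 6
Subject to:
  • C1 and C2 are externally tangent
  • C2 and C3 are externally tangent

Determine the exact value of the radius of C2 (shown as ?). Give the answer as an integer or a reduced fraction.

11/2

1. [ext C1·C2]  r_C2² + 5r_C2 − 231/4 = 0  ⇒  r_C2 = 11/2 (r>0 drops 1)
2. [ext C2·C3]  r_C2² + 12r_C2 − 385/4 = 0  ⇒  r_C2 = 11/2 (r>0 drops 1)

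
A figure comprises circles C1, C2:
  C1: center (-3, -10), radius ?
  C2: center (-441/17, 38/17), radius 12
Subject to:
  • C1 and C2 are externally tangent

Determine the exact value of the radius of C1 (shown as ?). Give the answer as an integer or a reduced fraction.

14

1. [ext C1·C2]  r_C1² + 24r_C1 − 532 = 0  ⇒  r_C1 = 14 (r>0 drops 1)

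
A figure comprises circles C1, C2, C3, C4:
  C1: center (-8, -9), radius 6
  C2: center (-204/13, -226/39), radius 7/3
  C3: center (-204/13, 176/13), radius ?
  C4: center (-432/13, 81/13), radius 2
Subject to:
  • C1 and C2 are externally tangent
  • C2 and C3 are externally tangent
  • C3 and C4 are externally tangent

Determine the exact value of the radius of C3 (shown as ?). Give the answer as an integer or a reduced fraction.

1. [ext C2·C3]  r_C3² + (14/3)r_C3 − 1105/3 = 0  ⇒  r_C3 = 17 (r>0 drops 1)
2. [ext C3·C4]  r_C3² + 4r_C3 − 357 = 0  ⇒  r_C3 = 17 (r>0 drops 1)

17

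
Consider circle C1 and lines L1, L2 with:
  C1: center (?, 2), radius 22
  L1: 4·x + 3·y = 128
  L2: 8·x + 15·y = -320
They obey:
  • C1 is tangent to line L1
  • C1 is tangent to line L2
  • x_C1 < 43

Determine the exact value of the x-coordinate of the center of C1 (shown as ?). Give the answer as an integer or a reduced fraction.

1. [C1‖L1]  x_C1² − 61x_C1 + 174 = 0  ⇒  x_C1 = 3 or 58
2. [C1‖L2]  x_C1² + (175/2)x_C1 − 543/2 = 0  ⇒  x_C1 = -181/2 or 3

3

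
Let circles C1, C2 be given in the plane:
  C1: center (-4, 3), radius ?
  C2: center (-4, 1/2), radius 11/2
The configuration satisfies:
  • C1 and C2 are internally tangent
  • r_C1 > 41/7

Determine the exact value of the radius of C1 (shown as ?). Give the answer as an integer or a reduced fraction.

1. [int C1,C2]  r_C1² − 11r_C1 + 24 = 0  ⇒  r_C1 = 3 or 8
2. given r_C1 > 41/7: keep 8

8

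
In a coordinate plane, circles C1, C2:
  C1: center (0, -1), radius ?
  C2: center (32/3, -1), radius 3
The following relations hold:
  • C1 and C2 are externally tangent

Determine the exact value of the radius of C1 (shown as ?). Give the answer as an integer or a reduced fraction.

23/3

1. [ext C1·C2]  r_C1² + 6r_C1 − 943/9 = 0  ⇒  r_C1 = 23/3 (r>0 drops 1)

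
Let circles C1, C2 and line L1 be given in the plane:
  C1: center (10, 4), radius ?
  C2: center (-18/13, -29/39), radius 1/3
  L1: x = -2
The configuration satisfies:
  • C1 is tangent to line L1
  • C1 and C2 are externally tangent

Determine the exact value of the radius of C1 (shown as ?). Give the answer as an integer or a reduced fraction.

12

1. [C1‖L1]  r_C1² − 144 = 0  ⇒  r_C1 = 12 (r>0 drops 1)
2. [ext C1·C2]  r_C1² + (2/3)r_C1 − 152 = 0  ⇒  r_C1 = 12 (r>0 drops 1)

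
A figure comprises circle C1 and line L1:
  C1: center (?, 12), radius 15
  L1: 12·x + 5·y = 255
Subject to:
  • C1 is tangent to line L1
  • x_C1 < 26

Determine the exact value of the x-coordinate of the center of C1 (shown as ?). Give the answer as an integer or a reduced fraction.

0

1. [C1‖L1]  x_C1² − (65/2)x_C1 = 0  ⇒  x_C1 = 0 or 65/2
2. given x_C1 < 26: keep 0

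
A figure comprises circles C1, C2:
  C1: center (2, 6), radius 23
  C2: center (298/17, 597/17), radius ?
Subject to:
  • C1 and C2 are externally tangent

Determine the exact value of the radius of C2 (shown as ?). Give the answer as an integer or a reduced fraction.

1. [ext C1·C2]  r_C2² + 46r_C2 − 560 = 0  ⇒  r_C2 = 10 (r>0 drops 1)

10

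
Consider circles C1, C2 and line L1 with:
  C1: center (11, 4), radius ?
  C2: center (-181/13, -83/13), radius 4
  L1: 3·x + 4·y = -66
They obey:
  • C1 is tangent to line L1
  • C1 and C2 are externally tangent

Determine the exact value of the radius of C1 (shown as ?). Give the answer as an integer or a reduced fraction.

1. [C1‖L1]  r_C1² − 529 = 0  ⇒  r_C1 = 23 (r>0 drops 1)
2. [ext C1·C2]  r_C1² + 8r_C1 − 713 = 0  ⇒  r_C1 = 23 (r>0 drops 1)

23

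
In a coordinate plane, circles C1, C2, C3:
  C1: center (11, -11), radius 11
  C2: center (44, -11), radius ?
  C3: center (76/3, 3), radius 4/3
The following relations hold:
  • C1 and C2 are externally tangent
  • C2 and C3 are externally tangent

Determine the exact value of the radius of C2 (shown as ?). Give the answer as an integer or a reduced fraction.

22

1. [ext C1·C2]  r_C2² + 22r_C2 − 968 = 0  ⇒  r_C2 = 22 (r>0 drops 1)
2. [ext C2·C3]  r_C2² + (8/3)r_C2 − 1628/3 = 0  ⇒  r_C2 = 22 (r>0 drops 1)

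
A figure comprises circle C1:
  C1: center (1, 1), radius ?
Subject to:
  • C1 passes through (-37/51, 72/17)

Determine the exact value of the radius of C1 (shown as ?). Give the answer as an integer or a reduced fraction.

1. [C1∋P]  r_C1² − 121/9 = 0  ⇒  r_C1 = 11/3 (r>0 drops 1)

11/3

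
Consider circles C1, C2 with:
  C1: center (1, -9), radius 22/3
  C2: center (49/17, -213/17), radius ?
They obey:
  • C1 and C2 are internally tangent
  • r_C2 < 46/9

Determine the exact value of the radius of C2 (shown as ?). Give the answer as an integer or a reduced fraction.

1. [int C1,C2]  r_C2² − (44/3)r_C2 + 340/9 = 0  ⇒  r_C2 = 10/3 or 34/3
2. given r_C2 < 46/9: keep 10/3

10/3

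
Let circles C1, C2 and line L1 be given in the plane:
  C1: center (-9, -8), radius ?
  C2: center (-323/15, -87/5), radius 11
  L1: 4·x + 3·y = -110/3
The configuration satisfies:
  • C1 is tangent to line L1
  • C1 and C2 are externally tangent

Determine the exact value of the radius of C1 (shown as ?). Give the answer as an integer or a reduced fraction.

1. [C1‖L1]  r_C1² − 196/9 = 0  ⇒  r_C1 = 14/3 (r>0 drops 1)
2. [ext C1·C2]  r_C1² + 22r_C1 − 1120/9 = 0  ⇒  r_C1 = 14/3 (r>0 drops 1)

14/3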